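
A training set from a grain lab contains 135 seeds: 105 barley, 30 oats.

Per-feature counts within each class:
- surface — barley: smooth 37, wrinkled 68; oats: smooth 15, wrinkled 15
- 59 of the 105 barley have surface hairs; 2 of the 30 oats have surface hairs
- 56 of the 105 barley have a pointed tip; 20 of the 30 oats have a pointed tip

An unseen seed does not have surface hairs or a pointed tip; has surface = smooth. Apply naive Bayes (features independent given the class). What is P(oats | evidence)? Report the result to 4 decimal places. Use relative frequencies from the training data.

0.3815

barley: (105/135) × (37/105) × (46/105) × (49/105) ≈ 0.0560329
oats: (30/135) × (15/30) × (28/30) × (10/30) ≈ 0.0345679
P(oats | x) = 0.0345679 / 0.0906008 ≈ 0.3815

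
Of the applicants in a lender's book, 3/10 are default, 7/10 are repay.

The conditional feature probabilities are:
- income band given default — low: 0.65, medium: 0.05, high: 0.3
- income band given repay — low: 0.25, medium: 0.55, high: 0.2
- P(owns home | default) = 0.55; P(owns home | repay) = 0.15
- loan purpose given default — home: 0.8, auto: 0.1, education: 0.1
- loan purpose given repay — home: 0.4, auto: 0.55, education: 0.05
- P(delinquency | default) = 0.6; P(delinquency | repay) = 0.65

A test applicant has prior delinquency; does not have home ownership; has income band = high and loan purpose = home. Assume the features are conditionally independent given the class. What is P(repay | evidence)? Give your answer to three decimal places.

0.614

default: 0.3 × 0.3 × (1−0.55) × 0.8 × 0.6 = 0.01944
repay: 0.7 × 0.2 × (1−0.15) × 0.4 × 0.65 = 0.03094
P(repay | x) = 0.03094 / 0.05038 ≈ 0.614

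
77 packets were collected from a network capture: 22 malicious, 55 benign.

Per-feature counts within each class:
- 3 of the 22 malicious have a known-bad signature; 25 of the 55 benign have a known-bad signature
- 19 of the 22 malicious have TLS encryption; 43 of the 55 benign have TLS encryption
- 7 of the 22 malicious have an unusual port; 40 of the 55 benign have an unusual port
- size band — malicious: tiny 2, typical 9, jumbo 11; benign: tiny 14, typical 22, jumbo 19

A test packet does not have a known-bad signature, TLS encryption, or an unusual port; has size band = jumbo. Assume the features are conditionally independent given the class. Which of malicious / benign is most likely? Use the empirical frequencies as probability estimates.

malicious: (22/77) × (19/22) × (3/22) × (15/22) × (11/22) ≈ 0.011471
benign: (55/77) × (30/55) × (12/55) × (15/55) × (19/55) ≈ 0.00800882
Highest score → malicious.

malicious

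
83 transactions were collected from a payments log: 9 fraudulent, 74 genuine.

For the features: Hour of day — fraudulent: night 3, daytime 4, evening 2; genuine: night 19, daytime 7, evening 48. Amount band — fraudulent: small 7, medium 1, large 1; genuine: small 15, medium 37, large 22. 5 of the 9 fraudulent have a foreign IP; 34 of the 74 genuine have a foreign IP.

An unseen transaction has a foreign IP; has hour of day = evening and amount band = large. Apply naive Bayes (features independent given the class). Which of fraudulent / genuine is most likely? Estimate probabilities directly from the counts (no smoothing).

genuine

fraudulent: (9/83) × (2/9) × (1/9) × (5/9) ≈ 0.00148743
genuine: (74/83) × (48/74) × (22/74) × (34/74) ≈ 0.0789953
Highest score → genuine.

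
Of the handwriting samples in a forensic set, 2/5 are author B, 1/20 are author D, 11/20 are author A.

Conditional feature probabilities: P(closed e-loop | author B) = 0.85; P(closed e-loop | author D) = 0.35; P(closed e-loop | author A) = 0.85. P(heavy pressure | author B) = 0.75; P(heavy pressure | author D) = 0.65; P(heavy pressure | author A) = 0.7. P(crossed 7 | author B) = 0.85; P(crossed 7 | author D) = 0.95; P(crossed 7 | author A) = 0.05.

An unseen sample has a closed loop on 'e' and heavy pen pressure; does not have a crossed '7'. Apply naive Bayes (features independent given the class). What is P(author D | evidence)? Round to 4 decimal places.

0.0016

author B: 0.4 × 0.85 × 0.75 × (1−0.85) = 0.03825
author D: 0.05 × 0.35 × 0.65 × (1−0.95) = 0.00056875
author A: 0.55 × 0.85 × 0.7 × (1−0.05) = 0.3108875
P(author D | x) = 0.00056875 / 0.34970625 ≈ 0.0016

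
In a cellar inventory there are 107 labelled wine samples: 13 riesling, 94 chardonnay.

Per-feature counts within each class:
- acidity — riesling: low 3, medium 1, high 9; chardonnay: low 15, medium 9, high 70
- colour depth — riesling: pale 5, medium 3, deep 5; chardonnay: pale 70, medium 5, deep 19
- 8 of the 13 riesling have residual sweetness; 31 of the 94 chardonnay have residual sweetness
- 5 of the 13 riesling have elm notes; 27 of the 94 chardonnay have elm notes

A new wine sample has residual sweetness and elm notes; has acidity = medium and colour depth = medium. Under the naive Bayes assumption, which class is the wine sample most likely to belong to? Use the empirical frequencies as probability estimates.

riesling: (13/107) × (1/13) × (3/13) × (8/13) × (5/13) ≈ 0.000510467
chardonnay: (94/107) × (9/94) × (5/94) × (31/94) × (27/94) ≈ 0.000423809
Highest score → riesling.

riesling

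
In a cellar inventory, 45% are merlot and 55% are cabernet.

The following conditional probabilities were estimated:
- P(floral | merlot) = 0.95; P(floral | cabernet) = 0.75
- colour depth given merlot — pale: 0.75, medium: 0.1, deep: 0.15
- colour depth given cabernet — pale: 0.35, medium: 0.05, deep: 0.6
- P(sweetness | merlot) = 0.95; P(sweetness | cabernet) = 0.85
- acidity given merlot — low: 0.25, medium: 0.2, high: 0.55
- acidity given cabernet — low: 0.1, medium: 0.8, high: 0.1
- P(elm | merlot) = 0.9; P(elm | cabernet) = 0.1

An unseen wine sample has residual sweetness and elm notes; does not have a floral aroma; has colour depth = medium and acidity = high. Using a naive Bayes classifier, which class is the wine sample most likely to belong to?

merlot: 0.45 × (1−0.95) × 0.1 × 0.95 × 0.55 × 0.9 = 0.0010580625
cabernet: 0.55 × (1−0.75) × 0.05 × 0.85 × 0.1 × 0.1 = 0.0000584375
Highest score → merlot.

merlot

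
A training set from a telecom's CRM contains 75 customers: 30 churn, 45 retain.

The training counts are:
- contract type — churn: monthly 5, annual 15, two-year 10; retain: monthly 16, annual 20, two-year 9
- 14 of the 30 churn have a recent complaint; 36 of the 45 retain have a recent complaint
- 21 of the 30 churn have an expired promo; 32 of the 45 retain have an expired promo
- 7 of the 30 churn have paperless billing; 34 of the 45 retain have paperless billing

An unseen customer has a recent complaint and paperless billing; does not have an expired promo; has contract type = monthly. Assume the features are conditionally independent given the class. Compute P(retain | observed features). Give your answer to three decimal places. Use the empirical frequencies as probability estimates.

0.945

churn: (30/75) × (5/30) × (14/30) × (9/30) × (7/30) ≈ 0.00217778
retain: (45/75) × (16/45) × (36/45) × (13/45) × (34/45) ≈ 0.0372517
P(retain | x) = 0.0372517 / 0.03942948 ≈ 0.945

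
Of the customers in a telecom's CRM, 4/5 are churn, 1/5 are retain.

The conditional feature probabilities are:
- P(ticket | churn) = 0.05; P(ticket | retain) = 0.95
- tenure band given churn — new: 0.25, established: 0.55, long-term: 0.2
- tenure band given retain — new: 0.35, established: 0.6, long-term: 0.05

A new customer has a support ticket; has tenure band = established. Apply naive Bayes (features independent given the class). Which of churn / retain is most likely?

retain

churn: 0.8 × 0.05 × 0.55 = 0.022
retain: 0.2 × 0.95 × 0.6 = 0.114
Highest score → retain.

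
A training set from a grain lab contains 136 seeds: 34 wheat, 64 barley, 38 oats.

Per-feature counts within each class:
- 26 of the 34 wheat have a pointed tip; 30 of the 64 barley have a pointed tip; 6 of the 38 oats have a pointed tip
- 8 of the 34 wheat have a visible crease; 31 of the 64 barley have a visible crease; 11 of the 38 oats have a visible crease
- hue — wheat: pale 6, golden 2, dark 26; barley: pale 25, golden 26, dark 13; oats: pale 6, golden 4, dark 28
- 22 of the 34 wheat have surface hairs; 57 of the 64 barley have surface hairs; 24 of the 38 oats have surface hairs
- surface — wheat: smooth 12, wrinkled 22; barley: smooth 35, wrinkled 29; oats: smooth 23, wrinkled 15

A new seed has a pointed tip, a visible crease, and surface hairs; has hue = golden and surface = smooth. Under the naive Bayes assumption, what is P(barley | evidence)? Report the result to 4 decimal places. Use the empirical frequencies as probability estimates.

0.9498

wheat: (34/136) × (26/34) × (8/34) × (2/34) × (22/34) × (12/34) ≈ 0.000604286
barley: (64/136) × (30/64) × (31/64) × (26/64) × (57/64) × (35/64) ≈ 0.0211417
oats: (38/136) × (6/38) × (11/38) × (4/38) × (24/38) × (23/38) ≈ 0.000513889
P(barley | x) = 0.0211417 / 0.022259875 ≈ 0.9498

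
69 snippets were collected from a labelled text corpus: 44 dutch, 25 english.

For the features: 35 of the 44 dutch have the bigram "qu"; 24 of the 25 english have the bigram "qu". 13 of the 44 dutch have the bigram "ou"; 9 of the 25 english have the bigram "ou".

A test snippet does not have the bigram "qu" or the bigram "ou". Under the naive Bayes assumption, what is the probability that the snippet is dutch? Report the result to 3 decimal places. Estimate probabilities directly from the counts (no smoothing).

dutch: (44/69) × (9/44) × (31/44) ≈ 0.0918972
english: (25/69) × (1/25) × (16/25) ≈ 0.00927536
P(dutch | x) = 0.0918972 / 0.10117256 ≈ 0.908

0.908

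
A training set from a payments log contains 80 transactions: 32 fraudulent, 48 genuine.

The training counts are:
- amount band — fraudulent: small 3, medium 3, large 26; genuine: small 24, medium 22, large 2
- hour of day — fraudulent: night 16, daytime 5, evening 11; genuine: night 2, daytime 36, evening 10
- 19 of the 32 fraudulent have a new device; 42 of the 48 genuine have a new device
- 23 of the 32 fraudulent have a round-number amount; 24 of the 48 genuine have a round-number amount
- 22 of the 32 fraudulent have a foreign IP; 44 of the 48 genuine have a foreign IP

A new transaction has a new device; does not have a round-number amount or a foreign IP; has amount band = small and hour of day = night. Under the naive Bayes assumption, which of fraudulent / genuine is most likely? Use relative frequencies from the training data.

fraudulent: (32/80) × (3/32) × (16/32) × (19/32) × (9/32) × (10/32) = 0.0009784698486328125
genuine: (48/80) × (24/48) × (2/48) × (42/48) × (24/48) × (4/48) ≈ 0.000455729
Highest score → fraudulent.

fraudulent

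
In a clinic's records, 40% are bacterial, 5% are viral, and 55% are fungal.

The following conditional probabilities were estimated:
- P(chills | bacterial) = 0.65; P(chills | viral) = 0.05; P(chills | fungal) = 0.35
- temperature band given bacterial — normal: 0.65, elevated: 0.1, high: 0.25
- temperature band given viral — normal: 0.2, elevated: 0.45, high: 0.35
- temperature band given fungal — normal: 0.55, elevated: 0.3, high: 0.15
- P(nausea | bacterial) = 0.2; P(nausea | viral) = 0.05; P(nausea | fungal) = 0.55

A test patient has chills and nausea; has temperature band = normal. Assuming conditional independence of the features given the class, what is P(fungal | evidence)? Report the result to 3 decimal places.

bacterial: 0.4 × 0.65 × 0.65 × 0.2 = 0.0338
viral: 0.05 × 0.05 × 0.2 × 0.05 = 0.000025
fungal: 0.55 × 0.35 × 0.55 × 0.55 = 0.05823125
P(fungal | x) = 0.05823125 / 0.09205625 ≈ 0.633

0.633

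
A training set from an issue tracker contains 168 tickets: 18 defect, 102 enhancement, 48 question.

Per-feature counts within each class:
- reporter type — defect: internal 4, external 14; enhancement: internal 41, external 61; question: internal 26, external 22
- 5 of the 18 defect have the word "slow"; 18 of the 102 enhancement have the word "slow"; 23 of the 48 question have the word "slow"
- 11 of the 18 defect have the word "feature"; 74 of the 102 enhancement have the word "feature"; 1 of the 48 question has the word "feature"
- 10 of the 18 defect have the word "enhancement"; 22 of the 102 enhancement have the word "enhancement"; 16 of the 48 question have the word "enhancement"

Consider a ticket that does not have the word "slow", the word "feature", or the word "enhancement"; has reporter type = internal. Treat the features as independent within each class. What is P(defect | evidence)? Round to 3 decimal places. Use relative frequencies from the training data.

defect: (18/168) × (4/18) × (13/18) × (7/18) × (8/18) ≈ 0.00297211
enhancement: (102/168) × (41/102) × (84/102) × (28/102) × (80/102) ≈ 0.0432714
question: (48/168) × (26/48) × (25/48) × (47/48) × (32/48) ≈ 0.0526173
P(defect | x) = 0.00297211 / 0.09886081 ≈ 0.030

0.030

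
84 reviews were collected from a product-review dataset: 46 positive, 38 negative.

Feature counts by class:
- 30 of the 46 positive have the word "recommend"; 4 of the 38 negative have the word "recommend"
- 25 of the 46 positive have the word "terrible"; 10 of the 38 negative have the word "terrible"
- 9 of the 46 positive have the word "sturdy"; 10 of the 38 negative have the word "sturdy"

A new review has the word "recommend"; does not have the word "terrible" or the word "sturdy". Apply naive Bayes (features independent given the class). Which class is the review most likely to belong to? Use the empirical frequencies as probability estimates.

positive

positive: (46/84) × (30/46) × (21/46) × (37/46) ≈ 0.131144
negative: (38/84) × (4/38) × (28/38) × (28/38) ≈ 0.0258541
Highest score → positive.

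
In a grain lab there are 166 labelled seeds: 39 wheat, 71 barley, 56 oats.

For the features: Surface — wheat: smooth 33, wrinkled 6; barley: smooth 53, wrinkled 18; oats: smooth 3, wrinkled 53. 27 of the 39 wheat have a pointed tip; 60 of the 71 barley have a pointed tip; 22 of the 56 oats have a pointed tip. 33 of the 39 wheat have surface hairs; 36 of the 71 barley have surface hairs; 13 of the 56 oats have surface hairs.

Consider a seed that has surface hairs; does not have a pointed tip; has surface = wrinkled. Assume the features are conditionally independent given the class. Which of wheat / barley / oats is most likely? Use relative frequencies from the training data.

wheat: (39/166) × (6/39) × (12/39) × (33/39) ≈ 0.00941042
barley: (71/166) × (18/71) × (11/71) × (36/71) ≈ 0.0085181
oats: (56/166) × (53/56) × (34/56) × (13/56) ≈ 0.0450002
Highest score → oats.

oats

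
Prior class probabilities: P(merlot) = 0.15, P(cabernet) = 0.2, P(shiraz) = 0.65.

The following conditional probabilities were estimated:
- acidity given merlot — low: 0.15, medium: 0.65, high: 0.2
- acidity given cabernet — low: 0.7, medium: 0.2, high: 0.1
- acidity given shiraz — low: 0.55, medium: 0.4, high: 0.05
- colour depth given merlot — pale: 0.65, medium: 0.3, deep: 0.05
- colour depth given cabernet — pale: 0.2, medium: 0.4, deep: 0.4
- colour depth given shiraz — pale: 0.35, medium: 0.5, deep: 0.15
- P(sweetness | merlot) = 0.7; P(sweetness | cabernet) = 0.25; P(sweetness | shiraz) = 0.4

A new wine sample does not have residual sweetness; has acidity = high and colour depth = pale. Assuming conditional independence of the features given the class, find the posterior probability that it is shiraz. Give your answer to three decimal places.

0.435

merlot: 0.15 × 0.2 × 0.65 × (1−0.7) = 0.00585
cabernet: 0.2 × 0.1 × 0.2 × (1−0.25) = 0.003
shiraz: 0.65 × 0.05 × 0.35 × (1−0.4) = 0.006825
P(shiraz | x) = 0.006825 / 0.015675 ≈ 0.435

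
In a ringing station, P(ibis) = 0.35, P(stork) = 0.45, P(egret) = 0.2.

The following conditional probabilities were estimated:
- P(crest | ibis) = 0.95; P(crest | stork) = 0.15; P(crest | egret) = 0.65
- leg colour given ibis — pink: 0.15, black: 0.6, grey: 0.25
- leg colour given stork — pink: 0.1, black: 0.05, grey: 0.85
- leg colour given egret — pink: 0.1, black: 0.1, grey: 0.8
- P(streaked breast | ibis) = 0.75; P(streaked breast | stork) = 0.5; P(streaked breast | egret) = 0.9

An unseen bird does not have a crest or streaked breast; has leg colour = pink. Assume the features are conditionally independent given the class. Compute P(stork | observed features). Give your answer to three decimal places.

0.934

ibis: 0.35 × (1−0.95) × 0.15 × (1−0.75) = 0.00065625
stork: 0.45 × (1−0.15) × 0.1 × (1−0.5) = 0.019125
egret: 0.2 × (1−0.65) × 0.1 × (1−0.9) = 0.0007
P(stork | x) = 0.019125 / 0.02048125 ≈ 0.934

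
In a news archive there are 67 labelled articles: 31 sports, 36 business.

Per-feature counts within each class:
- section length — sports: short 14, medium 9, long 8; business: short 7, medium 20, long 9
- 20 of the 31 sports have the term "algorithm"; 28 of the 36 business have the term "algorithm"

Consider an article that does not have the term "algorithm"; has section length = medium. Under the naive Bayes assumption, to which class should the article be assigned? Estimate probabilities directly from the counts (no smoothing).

business

sports: (31/67) × (9/31) × (11/31) ≈ 0.0476649
business: (36/67) × (20/36) × (8/36) ≈ 0.066335
Highest score → business.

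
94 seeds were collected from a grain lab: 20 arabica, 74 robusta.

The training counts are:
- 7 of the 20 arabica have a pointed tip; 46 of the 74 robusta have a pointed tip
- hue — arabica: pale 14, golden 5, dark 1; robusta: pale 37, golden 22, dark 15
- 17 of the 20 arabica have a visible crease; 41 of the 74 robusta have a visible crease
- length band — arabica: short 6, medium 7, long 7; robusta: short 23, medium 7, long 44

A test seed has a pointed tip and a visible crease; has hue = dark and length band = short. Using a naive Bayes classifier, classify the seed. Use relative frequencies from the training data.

robusta

arabica: (20/94) × (7/20) × (1/20) × (17/20) × (6/20) ≈ 0.000949468
robusta: (74/94) × (46/74) × (15/74) × (41/74) × (23/74) ≈ 0.017082
Highest score → robusta.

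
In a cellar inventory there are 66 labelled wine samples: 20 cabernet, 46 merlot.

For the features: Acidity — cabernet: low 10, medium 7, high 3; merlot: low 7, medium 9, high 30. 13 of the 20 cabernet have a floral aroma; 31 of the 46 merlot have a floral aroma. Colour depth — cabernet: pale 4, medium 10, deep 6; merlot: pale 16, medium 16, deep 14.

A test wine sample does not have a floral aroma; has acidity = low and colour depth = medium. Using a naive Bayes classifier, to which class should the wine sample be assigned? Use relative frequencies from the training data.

cabernet

cabernet: (20/66) × (10/20) × (7/20) × (10/20) ≈ 0.0265152
merlot: (46/66) × (7/46) × (15/46) × (16/46) ≈ 0.0120296
Highest score → cabernet.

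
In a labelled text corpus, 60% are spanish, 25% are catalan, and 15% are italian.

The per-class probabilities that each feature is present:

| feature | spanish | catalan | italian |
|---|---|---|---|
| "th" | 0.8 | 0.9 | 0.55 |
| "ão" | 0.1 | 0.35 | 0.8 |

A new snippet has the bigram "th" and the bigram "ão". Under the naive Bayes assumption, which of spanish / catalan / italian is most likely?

spanish: 0.6 × 0.8 × 0.1 = 0.048
catalan: 0.25 × 0.9 × 0.35 = 0.07875
italian: 0.15 × 0.55 × 0.8 = 0.066
Highest score → catalan.

catalan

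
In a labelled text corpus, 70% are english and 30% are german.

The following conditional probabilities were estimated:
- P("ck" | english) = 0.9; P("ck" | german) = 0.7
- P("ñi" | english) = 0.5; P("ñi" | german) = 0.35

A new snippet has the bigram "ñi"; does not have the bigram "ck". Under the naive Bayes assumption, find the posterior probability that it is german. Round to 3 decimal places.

0.474

english: 0.7 × (1−0.9) × 0.5 = 0.035
german: 0.3 × (1−0.7) × 0.35 = 0.0315
P(german | x) = 0.0315 / 0.0665 ≈ 0.474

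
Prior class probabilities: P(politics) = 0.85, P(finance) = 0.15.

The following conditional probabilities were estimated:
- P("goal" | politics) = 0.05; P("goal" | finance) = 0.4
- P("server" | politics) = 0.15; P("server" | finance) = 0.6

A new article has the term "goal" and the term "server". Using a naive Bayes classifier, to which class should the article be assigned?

finance

politics: 0.85 × 0.05 × 0.15 = 0.006375
finance: 0.15 × 0.4 × 0.6 = 0.036
Highest score → finance.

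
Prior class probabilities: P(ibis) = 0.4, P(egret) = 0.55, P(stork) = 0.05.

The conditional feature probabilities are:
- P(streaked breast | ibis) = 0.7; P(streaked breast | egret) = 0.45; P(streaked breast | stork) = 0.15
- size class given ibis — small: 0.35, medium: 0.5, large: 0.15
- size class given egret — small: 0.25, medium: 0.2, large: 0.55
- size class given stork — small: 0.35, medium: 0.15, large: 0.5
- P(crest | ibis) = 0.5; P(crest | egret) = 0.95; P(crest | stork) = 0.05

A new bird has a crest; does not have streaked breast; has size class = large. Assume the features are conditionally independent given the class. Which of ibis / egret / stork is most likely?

egret

ibis: 0.4 × (1−0.7) × 0.15 × 0.5 = 0.009
egret: 0.55 × (1−0.45) × 0.55 × 0.95 = 0.15805625
stork: 0.05 × (1−0.15) × 0.5 × 0.05 = 0.0010625
Highest score → egret.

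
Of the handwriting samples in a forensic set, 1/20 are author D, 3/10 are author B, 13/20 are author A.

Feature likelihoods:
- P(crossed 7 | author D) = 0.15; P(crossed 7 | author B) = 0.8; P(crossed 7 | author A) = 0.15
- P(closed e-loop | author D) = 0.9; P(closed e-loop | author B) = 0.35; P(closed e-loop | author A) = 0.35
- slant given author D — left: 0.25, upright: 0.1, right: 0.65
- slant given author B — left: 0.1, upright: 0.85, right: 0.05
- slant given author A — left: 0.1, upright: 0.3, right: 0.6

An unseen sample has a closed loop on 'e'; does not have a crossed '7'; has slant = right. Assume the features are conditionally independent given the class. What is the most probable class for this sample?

author A

author D: 0.05 × (1−0.15) × 0.9 × 0.65 = 0.0248625
author B: 0.3 × (1−0.8) × 0.35 × 0.05 = 0.00105
author A: 0.65 × (1−0.15) × 0.35 × 0.6 = 0.116025
Highest score → author A.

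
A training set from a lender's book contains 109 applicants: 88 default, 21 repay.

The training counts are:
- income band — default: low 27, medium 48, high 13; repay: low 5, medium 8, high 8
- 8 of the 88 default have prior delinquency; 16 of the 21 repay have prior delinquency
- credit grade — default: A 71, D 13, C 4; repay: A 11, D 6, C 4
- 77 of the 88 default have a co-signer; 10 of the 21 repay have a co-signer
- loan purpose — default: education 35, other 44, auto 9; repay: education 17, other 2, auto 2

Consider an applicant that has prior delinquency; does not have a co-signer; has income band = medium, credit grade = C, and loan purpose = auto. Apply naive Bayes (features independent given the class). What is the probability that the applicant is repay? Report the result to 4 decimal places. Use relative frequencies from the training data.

default: (88/109) × (48/88) × (8/88) × (4/88) × (11/88) × (9/88) ≈ 0.0000232632
repay: (21/109) × (8/21) × (16/21) × (4/21) × (11/21) × (2/21) ≈ 0.00053136
P(repay | x) = 0.00053136 / 0.0005546232 ≈ 0.9581

0.9581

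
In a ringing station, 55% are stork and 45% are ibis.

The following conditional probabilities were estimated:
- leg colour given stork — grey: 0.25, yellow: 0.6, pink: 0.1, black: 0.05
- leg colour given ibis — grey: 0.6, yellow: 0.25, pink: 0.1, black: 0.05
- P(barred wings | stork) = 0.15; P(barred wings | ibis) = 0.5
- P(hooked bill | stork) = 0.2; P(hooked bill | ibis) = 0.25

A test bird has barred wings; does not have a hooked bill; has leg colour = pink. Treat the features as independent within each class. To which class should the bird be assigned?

stork: 0.55 × 0.1 × 0.15 × (1−0.2) = 0.0066
ibis: 0.45 × 0.1 × 0.5 × (1−0.25) = 0.016875
Highest score → ibis.

ibis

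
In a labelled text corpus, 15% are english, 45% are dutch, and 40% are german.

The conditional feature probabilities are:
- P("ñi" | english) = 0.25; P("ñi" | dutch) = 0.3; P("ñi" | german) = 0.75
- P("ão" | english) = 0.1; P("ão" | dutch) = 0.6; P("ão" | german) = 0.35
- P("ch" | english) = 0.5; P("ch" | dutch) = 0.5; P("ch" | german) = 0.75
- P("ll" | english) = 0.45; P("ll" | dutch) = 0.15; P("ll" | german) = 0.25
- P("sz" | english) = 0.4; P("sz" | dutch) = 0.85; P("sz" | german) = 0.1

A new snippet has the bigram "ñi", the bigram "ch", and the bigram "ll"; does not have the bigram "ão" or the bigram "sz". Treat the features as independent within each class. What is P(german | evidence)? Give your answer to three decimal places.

english: 0.15 × 0.25 × (1−0.1) × 0.5 × 0.45 × (1−0.4) = 0.00455625
dutch: 0.45 × 0.3 × (1−0.6) × 0.5 × 0.15 × (1−0.85) = 0.0006075
german: 0.4 × 0.75 × (1−0.35) × 0.75 × 0.25 × (1−0.1) = 0.03290625
P(german | x) = 0.03290625 / 0.03807 ≈ 0.864

0.864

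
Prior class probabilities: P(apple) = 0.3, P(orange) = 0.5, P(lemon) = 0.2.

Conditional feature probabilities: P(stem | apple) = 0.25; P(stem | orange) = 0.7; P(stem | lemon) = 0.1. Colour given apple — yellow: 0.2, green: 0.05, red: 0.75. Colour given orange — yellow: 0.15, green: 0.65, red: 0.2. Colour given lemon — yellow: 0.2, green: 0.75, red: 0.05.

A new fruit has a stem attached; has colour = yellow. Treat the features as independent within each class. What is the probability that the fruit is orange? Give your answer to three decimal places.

0.734

apple: 0.3 × 0.25 × 0.2 = 0.015
orange: 0.5 × 0.7 × 0.15 = 0.0525
lemon: 0.2 × 0.1 × 0.2 = 0.004
P(orange | x) = 0.0525 / 0.0715 ≈ 0.734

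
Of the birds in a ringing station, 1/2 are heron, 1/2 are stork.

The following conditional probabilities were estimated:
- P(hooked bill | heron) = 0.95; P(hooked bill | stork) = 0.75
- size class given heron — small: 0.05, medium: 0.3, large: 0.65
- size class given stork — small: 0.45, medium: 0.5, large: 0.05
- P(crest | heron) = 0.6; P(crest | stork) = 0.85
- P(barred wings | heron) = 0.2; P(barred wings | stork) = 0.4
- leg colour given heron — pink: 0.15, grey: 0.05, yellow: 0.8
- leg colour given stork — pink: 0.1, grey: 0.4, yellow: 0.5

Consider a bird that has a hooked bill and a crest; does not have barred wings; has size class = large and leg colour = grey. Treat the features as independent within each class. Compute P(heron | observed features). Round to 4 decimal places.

heron: 0.5 × 0.95 × 0.65 × 0.6 × (1−0.2) × 0.05 = 0.00741
stork: 0.5 × 0.75 × 0.05 × 0.85 × (1−0.4) × 0.4 = 0.003825
P(heron | x) = 0.00741 / 0.011235 ≈ 0.6595

0.6595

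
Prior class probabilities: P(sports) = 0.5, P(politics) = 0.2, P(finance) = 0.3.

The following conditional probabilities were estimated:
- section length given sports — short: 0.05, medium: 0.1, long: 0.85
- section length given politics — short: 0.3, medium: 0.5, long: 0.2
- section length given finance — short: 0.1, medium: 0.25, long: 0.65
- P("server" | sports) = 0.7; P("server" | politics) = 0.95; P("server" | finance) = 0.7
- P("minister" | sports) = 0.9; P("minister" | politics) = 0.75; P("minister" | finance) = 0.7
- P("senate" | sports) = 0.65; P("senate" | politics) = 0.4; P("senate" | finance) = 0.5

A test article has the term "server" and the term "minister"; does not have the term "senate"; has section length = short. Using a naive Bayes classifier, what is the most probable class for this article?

sports: 0.5 × 0.05 × 0.7 × 0.9 × (1−0.65) = 0.0055125
politics: 0.2 × 0.3 × 0.95 × 0.75 × (1−0.4) = 0.02565
finance: 0.3 × 0.1 × 0.7 × 0.7 × (1−0.5) = 0.00735
Highest score → politics.

politics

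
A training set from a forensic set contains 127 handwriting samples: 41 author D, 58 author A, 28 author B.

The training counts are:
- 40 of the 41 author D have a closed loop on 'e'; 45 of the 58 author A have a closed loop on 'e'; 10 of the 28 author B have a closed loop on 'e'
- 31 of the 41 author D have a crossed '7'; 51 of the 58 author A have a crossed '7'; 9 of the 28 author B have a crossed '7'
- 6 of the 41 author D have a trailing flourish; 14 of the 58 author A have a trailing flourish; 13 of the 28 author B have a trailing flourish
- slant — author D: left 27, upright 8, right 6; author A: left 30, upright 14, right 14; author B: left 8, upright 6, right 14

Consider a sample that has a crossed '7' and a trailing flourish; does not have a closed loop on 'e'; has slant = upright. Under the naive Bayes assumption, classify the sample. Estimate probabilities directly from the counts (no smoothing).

author A

author D: (41/127) × (1/41) × (31/41) × (6/41) × (8/41) ≈ 0.000169999
author A: (58/127) × (13/58) × (51/58) × (14/58) × (14/58) ≈ 0.00524423
author B: (28/127) × (18/28) × (9/28) × (13/28) × (6/28) ≈ 0.00453244
Highest score → author A.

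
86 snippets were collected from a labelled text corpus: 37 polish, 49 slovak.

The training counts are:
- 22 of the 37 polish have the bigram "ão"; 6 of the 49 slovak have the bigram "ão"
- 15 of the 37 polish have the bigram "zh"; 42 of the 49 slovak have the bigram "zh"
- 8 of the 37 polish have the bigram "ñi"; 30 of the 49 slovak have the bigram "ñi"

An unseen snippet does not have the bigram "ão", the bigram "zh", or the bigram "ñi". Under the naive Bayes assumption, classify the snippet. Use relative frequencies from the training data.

polish

polish: (37/86) × (15/37) × (22/37) × (29/37) ≈ 0.0812849
slovak: (49/86) × (43/49) × (7/49) × (19/49) ≈ 0.0276968
Highest score → polish.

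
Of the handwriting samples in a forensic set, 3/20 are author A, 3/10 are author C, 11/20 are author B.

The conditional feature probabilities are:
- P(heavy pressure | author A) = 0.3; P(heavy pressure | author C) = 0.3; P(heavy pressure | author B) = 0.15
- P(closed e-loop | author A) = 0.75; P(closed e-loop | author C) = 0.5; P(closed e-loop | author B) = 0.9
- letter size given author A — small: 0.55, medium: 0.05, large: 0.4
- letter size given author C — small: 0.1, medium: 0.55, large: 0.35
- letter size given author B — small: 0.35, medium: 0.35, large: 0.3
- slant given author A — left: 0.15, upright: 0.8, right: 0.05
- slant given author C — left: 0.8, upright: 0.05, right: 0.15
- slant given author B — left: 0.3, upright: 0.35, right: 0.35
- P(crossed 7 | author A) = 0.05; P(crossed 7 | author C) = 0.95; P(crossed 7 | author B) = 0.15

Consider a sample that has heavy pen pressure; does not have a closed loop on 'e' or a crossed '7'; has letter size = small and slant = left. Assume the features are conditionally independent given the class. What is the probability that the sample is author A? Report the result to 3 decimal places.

author A: 0.15 × 0.3 × (1−0.75) × 0.55 × 0.15 × (1−0.05) = 0.00088171875
author C: 0.3 × 0.3 × (1−0.5) × 0.1 × 0.8 × (1−0.95) = 0.00018
author B: 0.55 × 0.15 × (1−0.9) × 0.35 × 0.3 × (1−0.15) = 0.0007363125
P(author A | x) = 0.00088171875 / 0.00179803125 ≈ 0.490

0.490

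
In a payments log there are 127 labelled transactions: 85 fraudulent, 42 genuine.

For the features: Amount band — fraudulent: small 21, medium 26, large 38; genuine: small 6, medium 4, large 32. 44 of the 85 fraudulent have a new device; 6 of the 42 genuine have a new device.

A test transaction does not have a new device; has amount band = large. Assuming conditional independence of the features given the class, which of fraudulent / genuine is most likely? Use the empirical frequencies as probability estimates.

genuine

fraudulent: (85/127) × (38/85) × (41/85) ≈ 0.144326
genuine: (42/127) × (32/42) × (36/42) ≈ 0.215973
Highest score → genuine.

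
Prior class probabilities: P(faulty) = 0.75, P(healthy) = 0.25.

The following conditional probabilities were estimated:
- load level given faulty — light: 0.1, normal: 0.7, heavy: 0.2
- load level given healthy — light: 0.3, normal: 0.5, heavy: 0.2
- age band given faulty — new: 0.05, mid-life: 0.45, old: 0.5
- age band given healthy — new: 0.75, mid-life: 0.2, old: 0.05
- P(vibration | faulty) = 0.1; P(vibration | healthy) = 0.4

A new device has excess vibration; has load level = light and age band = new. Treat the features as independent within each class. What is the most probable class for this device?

healthy

faulty: 0.75 × 0.1 × 0.05 × 0.1 = 0.000375
healthy: 0.25 × 0.3 × 0.75 × 0.4 = 0.0225
Highest score → healthy.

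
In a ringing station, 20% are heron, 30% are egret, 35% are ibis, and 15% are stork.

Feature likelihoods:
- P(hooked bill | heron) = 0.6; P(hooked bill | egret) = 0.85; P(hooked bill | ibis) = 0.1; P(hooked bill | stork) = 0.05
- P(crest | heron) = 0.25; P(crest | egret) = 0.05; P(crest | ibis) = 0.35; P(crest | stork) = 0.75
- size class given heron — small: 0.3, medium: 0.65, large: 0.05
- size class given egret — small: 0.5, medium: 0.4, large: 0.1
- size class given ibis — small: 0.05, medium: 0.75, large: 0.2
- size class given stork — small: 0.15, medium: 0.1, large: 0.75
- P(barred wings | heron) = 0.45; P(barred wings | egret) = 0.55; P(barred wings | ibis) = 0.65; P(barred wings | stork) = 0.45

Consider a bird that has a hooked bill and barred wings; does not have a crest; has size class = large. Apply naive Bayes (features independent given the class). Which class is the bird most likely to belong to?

heron: 0.2 × 0.6 × (1−0.25) × 0.05 × 0.45 = 0.002025
egret: 0.3 × 0.85 × (1−0.05) × 0.1 × 0.55 = 0.01332375
ibis: 0.35 × 0.1 × (1−0.35) × 0.2 × 0.65 = 0.0029575
stork: 0.15 × 0.05 × (1−0.75) × 0.75 × 0.45 = 0.0006328125
Highest score → egret.

egret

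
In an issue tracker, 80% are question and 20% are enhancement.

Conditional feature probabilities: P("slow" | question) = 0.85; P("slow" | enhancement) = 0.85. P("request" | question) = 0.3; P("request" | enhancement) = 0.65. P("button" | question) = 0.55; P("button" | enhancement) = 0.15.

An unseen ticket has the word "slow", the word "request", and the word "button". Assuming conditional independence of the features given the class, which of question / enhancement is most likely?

question: 0.8 × 0.85 × 0.3 × 0.55 = 0.1122
enhancement: 0.2 × 0.85 × 0.65 × 0.15 = 0.016575
Highest score → question.

question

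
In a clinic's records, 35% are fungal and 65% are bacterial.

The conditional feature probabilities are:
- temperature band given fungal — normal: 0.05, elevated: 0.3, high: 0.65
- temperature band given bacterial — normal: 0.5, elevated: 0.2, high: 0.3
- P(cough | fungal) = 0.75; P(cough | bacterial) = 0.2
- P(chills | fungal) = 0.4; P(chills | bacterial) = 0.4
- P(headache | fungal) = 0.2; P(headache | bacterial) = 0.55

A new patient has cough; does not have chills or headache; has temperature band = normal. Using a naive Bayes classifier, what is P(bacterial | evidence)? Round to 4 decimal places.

0.7358

fungal: 0.35 × 0.05 × 0.75 × (1−0.4) × (1−0.2) = 0.0063
bacterial: 0.65 × 0.5 × 0.2 × (1−0.4) × (1−0.55) = 0.01755
P(bacterial | x) = 0.01755 / 0.02385 ≈ 0.7358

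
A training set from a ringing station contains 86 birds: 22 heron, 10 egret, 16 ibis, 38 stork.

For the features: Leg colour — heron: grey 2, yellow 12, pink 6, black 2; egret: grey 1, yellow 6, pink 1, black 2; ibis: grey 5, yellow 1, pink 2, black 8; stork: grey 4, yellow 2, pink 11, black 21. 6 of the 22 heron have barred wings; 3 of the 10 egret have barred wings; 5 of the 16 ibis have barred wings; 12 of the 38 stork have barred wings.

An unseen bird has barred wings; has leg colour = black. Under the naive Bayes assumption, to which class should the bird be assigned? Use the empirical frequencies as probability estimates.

stork

heron: (22/86) × (2/22) × (6/22) ≈ 0.00634249
egret: (10/86) × (2/10) × (3/10) ≈ 0.00697674
ibis: (16/86) × (8/16) × (5/16) ≈ 0.0290698
stork: (38/86) × (21/38) × (12/38) ≈ 0.0771114
Highest score → stork.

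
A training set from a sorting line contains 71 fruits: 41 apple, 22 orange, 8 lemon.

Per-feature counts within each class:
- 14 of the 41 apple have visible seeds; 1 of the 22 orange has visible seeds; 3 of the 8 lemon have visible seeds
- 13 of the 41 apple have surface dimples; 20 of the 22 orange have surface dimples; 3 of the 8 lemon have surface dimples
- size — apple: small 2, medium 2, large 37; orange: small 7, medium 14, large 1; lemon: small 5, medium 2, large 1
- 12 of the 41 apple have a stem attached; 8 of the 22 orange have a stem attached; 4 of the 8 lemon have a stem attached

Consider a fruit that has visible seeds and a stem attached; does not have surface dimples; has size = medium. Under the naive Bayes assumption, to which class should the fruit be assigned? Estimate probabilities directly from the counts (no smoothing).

apple: (41/71) × (14/41) × (28/41) × (2/41) × (12/41) ≈ 0.00192259
orange: (22/71) × (1/22) × (2/22) × (14/22) × (8/22) ≈ 0.000296293
lemon: (8/71) × (3/8) × (5/8) × (2/8) × (4/8) ≈ 0.00330106
Highest score → lemon.

lemon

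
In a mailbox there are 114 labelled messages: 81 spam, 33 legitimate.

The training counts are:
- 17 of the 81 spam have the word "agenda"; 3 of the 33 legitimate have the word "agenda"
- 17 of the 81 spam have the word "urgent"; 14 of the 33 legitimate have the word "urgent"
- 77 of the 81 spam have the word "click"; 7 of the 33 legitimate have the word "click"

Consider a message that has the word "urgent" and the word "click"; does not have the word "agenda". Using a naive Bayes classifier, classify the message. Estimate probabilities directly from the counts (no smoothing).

spam: (81/114) × (64/81) × (17/81) × (77/81) ≈ 0.112007
legitimate: (33/114) × (30/33) × (14/33) × (7/33) ≈ 0.0236818
Highest score → spam.

spam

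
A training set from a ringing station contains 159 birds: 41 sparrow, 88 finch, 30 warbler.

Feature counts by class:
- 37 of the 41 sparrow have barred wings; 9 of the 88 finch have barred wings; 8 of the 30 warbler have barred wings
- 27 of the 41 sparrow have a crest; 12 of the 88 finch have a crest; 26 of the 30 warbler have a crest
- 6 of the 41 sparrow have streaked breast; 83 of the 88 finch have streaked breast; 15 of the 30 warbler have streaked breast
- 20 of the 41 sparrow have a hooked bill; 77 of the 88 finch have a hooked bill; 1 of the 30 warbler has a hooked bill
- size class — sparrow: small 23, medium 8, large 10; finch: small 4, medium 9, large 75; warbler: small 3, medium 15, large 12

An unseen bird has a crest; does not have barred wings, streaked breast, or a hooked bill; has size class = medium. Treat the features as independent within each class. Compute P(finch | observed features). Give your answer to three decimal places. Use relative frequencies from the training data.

0.002

sparrow: (41/159) × (4/41) × (27/41) × (35/41) × (21/41) × (8/41) ≈ 0.00141341
finch: (88/159) × (79/88) × (12/88) × (5/88) × (11/88) × (9/88) ≈ 0.0000492137
warbler: (30/159) × (22/30) × (26/30) × (15/30) × (29/30) × (15/30) ≈ 0.0289797
P(finch | x) = 0.0000492137 / 0.0304423237 ≈ 0.002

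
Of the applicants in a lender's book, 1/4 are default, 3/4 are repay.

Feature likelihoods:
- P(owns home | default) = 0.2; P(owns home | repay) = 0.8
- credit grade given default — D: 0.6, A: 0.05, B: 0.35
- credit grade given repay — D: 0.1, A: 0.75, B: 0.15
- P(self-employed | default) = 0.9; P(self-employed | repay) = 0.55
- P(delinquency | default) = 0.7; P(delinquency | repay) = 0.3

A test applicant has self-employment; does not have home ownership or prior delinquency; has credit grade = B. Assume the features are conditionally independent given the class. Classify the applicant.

default: 0.25 × (1−0.2) × 0.35 × 0.9 × (1−0.7) = 0.0189
repay: 0.75 × (1−0.8) × 0.15 × 0.55 × (1−0.3) = 0.0086625
Highest score → default.

default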